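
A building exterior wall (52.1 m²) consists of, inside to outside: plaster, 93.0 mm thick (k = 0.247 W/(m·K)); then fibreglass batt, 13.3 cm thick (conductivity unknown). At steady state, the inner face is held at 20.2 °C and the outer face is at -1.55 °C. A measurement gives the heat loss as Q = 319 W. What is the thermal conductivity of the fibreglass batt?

k = 0.0419 W/m·K

ΣR = ΔT/Q = |20.2 − -1.55|/319 = 0.06818 K/W
Known resistances:
  R_plaster = L/(kA) = 0.0930/(0.247·52.1) = 0.007227 K/W
R_fibreglass batt = ΣR − ΣR_known = 0.06818 − 0.007227 = 0.06095 K/W
L/(kA) = 0.06095 ⇒ k = 0.133/(0.06095·52.1) = 0.0419 W/m·K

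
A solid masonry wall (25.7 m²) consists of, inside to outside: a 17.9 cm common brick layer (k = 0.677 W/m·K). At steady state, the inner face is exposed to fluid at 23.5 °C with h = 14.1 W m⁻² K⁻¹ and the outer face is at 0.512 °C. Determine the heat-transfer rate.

Resistance network (inner→outer):
  R_conv,in = 1/(hA) = 1/(14.1·25.7) = 0.002760 K/W
  R_common brick = L/(kA) = 0.179/(0.677·25.7) = 0.01029 K/W
ΣR = 0.002760 + 0.01029 = 0.01305 K/W
Q = ΔT/ΣR = (23.5 °C − 0.512 °C)/0.01305 = 1760 W

Q = 1760 W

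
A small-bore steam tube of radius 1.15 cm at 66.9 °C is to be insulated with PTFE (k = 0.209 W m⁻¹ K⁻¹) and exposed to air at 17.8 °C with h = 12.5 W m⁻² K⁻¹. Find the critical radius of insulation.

For a cylinder, r_cr = k_ins/h = 0.209/12.5 = 0.0167 m = 1.67 cm

r_cr = 1.67 cm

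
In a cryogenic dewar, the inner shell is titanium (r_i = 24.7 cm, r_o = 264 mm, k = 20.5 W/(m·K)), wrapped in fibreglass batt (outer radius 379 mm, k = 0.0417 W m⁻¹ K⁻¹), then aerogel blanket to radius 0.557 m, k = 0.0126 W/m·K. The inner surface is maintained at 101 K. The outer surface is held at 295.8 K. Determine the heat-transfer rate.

Series thermal resistances, inner to outer:
  R_titanium = (1/0.247 − 1/0.264)/(4πk) = 0.2607/(4π·20.5) = 0.001012 K/W
  R_fibreglass batt = (1/0.264 − 1/0.379)/(4πk) = 1.149/(4π·0.0417) = 2.193 K/W
  R_aerogel blanket = (1/0.379 − 1/0.557)/(4πk) = 0.8432/(4π·0.0126) = 5.325 K/W
ΣR = 0.001012 + 2.193 + 5.325 = 7.519 K/W
Q = ΔT/ΣR = (101 K − 295.8 K)/7.519 = -25.9 W
(Negative Q ⇒ heat flows inward; heat gain = 25.9 W.)

Q = 25.9 W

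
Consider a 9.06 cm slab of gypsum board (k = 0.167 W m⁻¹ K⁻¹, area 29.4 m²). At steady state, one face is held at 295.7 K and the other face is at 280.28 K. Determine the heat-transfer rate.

Q = 836 W

Q = kA·ΔT/L = 0.167 × 29.4 × |295.7 K − 280.28 K| / 0.0906 = 836 W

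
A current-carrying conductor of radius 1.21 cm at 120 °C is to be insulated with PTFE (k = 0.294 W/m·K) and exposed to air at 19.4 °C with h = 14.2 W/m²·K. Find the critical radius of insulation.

r_cr = 2.07 cm

For a cylinder, r_cr = k_ins/h = 0.294/14.2 = 0.0207 m = 2.07 cm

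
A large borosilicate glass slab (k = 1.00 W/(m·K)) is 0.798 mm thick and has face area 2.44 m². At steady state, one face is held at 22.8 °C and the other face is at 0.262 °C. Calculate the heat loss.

Q = kA·ΔT/L = 1.00 × 2.44 × |22.8 °C − 0.262 °C| / 7.98×10^-4 = 68900 W

Q = 68.9 kW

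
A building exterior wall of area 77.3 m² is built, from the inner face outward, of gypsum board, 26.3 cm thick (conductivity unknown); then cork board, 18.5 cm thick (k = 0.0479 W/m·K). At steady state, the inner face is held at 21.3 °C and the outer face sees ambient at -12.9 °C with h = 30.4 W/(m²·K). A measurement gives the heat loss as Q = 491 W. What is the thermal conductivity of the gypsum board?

k = 0.177 W/m·K

ΣR = ΔT/Q = |21.3 − -12.9|/491 = 0.06965 K/W
Known resistances:
  R_cork board = L/(kA) = 0.185/(0.0479·77.3) = 0.04996 K/W
  R_conv,out = 1/(hA) = 1/(30.4·77.3) = 4.255×10^-4 K/W
R_gypsum board = ΣR − ΣR_known = 0.06965 − 0.05039 = 0.01926 K/W
L/(kA) = 0.01926 ⇒ k = 0.263/(0.01926·77.3) = 0.177 W/m·K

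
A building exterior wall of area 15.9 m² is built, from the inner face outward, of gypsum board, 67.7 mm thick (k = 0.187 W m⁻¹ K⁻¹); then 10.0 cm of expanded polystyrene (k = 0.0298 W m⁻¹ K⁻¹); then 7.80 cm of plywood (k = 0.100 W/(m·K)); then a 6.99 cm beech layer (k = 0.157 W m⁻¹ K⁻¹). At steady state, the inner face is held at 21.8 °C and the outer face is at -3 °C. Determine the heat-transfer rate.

Q = 79.8 W

Treat each layer as a resistance in series:
  R_gypsum board = L/(kA) = 0.0677/(0.187·15.9) = 0.02277 K/W
  R_expanded polystyrene = L/(kA) = 0.100/(0.0298·15.9) = 0.2111 K/W
  R_plywood = L/(kA) = 0.0780/(0.100·15.9) = 0.04906 K/W
  R_beech = L/(kA) = 0.0699/(0.157·15.9) = 0.02800 K/W
ΣR = 0.02277 + 0.2111 + 0.04906 + 0.02800 = 0.3109 K/W
Q = ΔT/ΣR = (21.8 °C − -3 °C)/0.3109 = 79.8 W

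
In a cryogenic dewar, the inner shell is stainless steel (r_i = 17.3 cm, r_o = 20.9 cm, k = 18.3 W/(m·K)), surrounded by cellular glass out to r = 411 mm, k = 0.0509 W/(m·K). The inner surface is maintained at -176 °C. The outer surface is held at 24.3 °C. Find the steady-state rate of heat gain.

Q = 54.4 W

Treat each layer as a resistance in series:
  R_stainless steel = (1/0.173 − 1/0.209)/(4πk) = 0.9957/(4π·18.3) = 0.004330 K/W
  R_cellular glass = (1/0.209 − 1/0.411)/(4πk) = 2.352/(4π·0.0509) = 3.677 K/W
ΣR = 0.004330 + 3.677 = 3.681 K/W
Q = ΔT/ΣR = (-176 °C − 24.3 °C)/3.681 = -54.4 W
(Negative Q ⇒ heat flows inward; heat gain = 54.4 W.)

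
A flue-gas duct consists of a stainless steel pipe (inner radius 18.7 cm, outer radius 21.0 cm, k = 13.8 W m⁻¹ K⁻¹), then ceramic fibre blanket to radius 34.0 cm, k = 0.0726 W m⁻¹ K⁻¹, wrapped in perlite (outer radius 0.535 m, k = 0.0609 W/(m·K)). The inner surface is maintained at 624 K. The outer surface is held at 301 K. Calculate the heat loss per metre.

Series thermal resistances, inner to outer:
  R'_stainless steel = ln(0.210/0.187)/(2πk) = 0.1160/(2π·13.8) = 0.001338 m·K/W
  R'_ceramic fibre blanket = ln(0.340/0.210)/(2πk) = 0.4818/(2π·0.0726) = 1.056 m·K/W
  R'_perlite = ln(0.535/0.340)/(2πk) = 0.4533/(2π·0.0609) = 1.185 m·K/W
ΣR = 0.001338 + 1.056 + 1.185 = 2.242 m·K/W
Q' = ΔT/ΣR = (624 K − 301 K)/2.242 = 144 W/m

Q' = 144 W/m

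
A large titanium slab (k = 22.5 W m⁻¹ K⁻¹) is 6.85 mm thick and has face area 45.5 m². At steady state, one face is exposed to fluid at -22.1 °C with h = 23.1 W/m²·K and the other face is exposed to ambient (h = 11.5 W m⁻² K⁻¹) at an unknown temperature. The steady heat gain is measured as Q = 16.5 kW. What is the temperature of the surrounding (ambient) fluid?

Series resistances:
  R_conv,in = 1/(hA) = 1/(23.1·45.5) = 9.514×10^-4 K/W
  R_titanium = L/(kA) = 0.00685/(22.5·45.5) = 6.691×10^-6 K/W
  R_conv,out = 1/(hA) = 1/(11.5·45.5) = 0.001911 K/W
ΣR = 0.002869 K/W
ΔT = Q·ΣR = 16500 × 0.002869 = 47.34 K
Heat flows inward, so T_out = T_in + ΔT = -22.1 + 47.34 = 25.2 °C

T_out = 25.2 °C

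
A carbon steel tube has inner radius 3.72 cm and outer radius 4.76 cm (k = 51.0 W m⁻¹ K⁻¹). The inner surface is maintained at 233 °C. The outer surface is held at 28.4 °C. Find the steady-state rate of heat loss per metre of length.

Q' = 2.66×10^5 W/m

Q' = 2πk·ΔT/ln(r₂/r₁) = 2π × 51.0 × 204.6 / ln(0.0476/0.0372) = 2.66×10^5 W/m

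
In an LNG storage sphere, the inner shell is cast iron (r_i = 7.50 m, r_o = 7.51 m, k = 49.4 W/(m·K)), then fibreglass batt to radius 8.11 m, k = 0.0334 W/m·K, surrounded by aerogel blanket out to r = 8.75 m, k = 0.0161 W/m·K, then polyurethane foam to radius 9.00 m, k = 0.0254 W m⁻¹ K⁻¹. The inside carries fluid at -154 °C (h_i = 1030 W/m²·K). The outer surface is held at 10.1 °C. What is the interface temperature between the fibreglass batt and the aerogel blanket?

Series thermal resistances, inner to outer:
  R_conv,in = 1/(4πr²h) = 1/(4π·7.50²·1030) = 1.374×10^-6 K/W
  R_cast iron = (1/7.50 − 1/7.51)/(4πk) = 1.775×10^-4/(4π·49.4) = 2.860×10^-7 K/W
  R_fibreglass batt = (1/7.51 − 1/8.11)/(4πk) = 0.009851/(4π·0.0334) = 0.02347 K/W
  R_aerogel blanket = (1/8.11 − 1/8.75)/(4πk) = 0.009019/(4π·0.0161) = 0.04458 K/W
  R_polyurethane foam = (1/8.75 − 1/9.00)/(4πk) = 0.003175/(4π·0.0254) = 0.009946 K/W
ΣR = 1.374×10^-6 + 2.860×10^-7 + 0.02347 + 0.04458 + 0.009946 = 0.07800 K/W
Q = ΔT/ΣR = (-154 °C − 10.1 °C)/0.07800 = -2104 W
From the inner boundary to the fibreglass batt/aerogel blanket interface, ΣR_partial = 0.02347 K/W.
T_interface = T_in − Q·ΣR_partial = -154 °C − (-2104)(0.02347) = -105 °C

T = -105 °C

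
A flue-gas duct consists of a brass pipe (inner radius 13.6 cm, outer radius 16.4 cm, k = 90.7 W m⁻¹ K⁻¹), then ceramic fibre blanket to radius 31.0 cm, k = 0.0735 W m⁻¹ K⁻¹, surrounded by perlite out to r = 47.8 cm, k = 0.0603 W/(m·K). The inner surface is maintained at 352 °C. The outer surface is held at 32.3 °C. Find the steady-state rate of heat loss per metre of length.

Q' = 127 W/m

Series thermal resistances, inner to outer:
  R'_brass = ln(0.164/0.136)/(2πk) = 0.1872/(2π·90.7) = 3.285×10^-4 m·K/W
  R'_ceramic fibre blanket = ln(0.310/0.164)/(2πk) = 0.6367/(2π·0.0735) = 1.379 m·K/W
  R'_perlite = ln(0.478/0.310)/(2πk) = 0.4330/(2π·0.0603) = 1.143 m·K/W
ΣR = 3.285×10^-4 + 1.379 + 1.143 = 2.522 m·K/W
Q' = ΔT/ΣR = (352 °C − 32.3 °C)/2.522 = 127 W/m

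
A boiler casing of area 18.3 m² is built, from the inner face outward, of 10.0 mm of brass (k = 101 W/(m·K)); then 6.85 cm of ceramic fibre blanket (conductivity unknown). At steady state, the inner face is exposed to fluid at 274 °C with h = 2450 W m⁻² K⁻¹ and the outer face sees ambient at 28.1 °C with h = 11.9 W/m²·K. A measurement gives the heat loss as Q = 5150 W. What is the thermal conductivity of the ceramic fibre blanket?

k = 0.0868 W/m·K

ΣR = ΔT/Q = |274 − 28.1|/5150 = 0.04775 K/W
Known resistances:
  R_conv,in = 1/(hA) = 1/(2450·18.3) = 2.230×10^-5 K/W
  R_brass = L/(kA) = 0.0100/(101·18.3) = 5.410×10^-6 K/W
  R_conv,out = 1/(hA) = 1/(11.9·18.3) = 0.004592 K/W
R_ceramic fibre blanket = ΣR − ΣR_known = 0.04775 − 0.004620 = 0.04313 K/W
L/(kA) = 0.04313 ⇒ k = 0.0685/(0.04313·18.3) = 0.0868 W/m·K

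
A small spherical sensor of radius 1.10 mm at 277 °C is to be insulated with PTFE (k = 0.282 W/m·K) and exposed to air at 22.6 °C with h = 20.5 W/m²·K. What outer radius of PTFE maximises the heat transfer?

For a sphere, r_cr = 2k_ins/h = 2·0.282/20.5 = 0.0275 m = 2.75 cm

r_cr = 2.75 cm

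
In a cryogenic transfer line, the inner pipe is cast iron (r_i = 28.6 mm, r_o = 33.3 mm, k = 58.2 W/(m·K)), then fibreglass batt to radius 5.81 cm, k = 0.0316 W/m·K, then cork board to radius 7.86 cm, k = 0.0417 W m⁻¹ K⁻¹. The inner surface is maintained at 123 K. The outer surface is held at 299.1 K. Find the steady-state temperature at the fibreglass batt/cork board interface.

T = 247.8 K

Series thermal resistances, inner to outer:
  R'_cast iron = ln(0.0333/0.0286)/(2πk) = 0.1522/(2π·58.2) = 4.161×10^-4 m·K/W
  R'_fibreglass batt = ln(0.0581/0.0333)/(2πk) = 0.5566/(2π·0.0316) = 2.803 m·K/W
  R'_cork board = ln(0.0786/0.0581)/(2πk) = 0.3022/(2π·0.0417) = 1.153 m·K/W
ΣR = 4.161×10^-4 + 2.803 + 1.153 = 3.956 m·K/W
Q' = ΔT/ΣR = (123 K − 299.1 K)/3.956 = -44.51 W/m
From the inner boundary to the fibreglass batt/cork board interface, ΣR_partial = 2.803 m·K/W.
T_interface = T_in − Q'·ΣR_partial = 123 K − (-44.51)(2.803) = 247.8 K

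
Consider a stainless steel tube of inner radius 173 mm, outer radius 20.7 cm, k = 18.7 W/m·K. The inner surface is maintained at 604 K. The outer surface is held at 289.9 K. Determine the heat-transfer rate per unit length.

Q' = 2.06×10^5 W/m

Q' = 2πk·ΔT/ln(r₂/r₁) = 2π × 18.7 × 314.1 / ln(0.207/0.173) = 2.06×10^5 W/m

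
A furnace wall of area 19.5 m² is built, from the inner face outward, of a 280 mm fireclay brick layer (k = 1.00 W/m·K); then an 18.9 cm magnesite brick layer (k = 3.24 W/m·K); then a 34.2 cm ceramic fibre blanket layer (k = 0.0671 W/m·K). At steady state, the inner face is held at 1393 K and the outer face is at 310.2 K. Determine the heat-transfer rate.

Treat each layer as a resistance in series:
  R_fireclay brick = L/(kA) = 0.280/(1.00·19.5) = 0.01436 K/W
  R_magnesite brick = L/(kA) = 0.189/(3.24·19.5) = 0.002991 K/W
  R_ceramic fibre blanket = L/(kA) = 0.342/(0.0671·19.5) = 0.2614 K/W
ΣR = 0.01436 + 0.002991 + 0.2614 = 0.2788 K/W
Q = ΔT/ΣR = (1393 K − 310.2 K)/0.2788 = 3880 W

Q = 3.88 kW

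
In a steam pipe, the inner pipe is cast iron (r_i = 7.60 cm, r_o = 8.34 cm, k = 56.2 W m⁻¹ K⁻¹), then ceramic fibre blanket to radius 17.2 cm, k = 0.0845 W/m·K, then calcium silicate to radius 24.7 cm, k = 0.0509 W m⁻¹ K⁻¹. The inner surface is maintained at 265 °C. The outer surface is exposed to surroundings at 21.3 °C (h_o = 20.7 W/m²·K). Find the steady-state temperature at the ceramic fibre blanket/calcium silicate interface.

Series thermal resistances, inner to outer:
  R'_cast iron = ln(0.0834/0.0760)/(2πk) = 0.09291/(2π·56.2) = 2.631×10^-4 m·K/W
  R'_ceramic fibre blanket = ln(0.172/0.0834)/(2πk) = 0.7238/(2π·0.0845) = 1.363 m·K/W
  R'_calcium silicate = ln(0.247/0.172)/(2πk) = 0.3619/(2π·0.0509) = 1.132 m·K/W
  R'_conv,out = 1/(2πr h) = 1/(2π·0.247·20.7) = 0.03113 m·K/W
ΣR = 2.631×10^-4 + 1.363 + 1.132 + 0.03113 = 2.526 m·K/W
Q' = ΔT/ΣR = (265 °C − 21.3 °C)/2.526 = 96.48 W/m
From the inner boundary to the ceramic fibre blanket/calcium silicate interface, ΣR_partial = 1.363 m·K/W.
T_interface = T_in − Q'·ΣR_partial = 265 °C − (96.48)(1.363) = 133 °C

T = 133 °C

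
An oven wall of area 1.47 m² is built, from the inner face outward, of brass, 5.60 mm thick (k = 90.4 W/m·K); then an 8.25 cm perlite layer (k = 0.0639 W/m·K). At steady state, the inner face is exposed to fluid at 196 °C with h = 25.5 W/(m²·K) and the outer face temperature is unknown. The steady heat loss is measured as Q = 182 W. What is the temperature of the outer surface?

T_out = 31.3 °C

Series resistances:
  R_conv,in = 1/(hA) = 1/(25.5·1.47) = 0.02668 K/W
  R_brass = L/(kA) = 0.00560/(90.4·1.47) = 4.214×10^-5 K/W
  R_perlite = L/(kA) = 0.0825/(0.0639·1.47) = 0.8783 K/W
ΣR = 0.9050 K/W
ΔT = Q·ΣR = 182 × 0.9050 = 164.7 K
Heat flows outward, so T_out = T_in − ΔT = 196 − 164.7 = 31.3 °C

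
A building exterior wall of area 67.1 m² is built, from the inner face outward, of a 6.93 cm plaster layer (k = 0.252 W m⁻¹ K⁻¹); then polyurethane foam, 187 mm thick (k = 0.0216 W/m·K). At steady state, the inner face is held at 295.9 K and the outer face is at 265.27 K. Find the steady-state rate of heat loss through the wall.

Q = 230 W

Resistance network (inner→outer):
  R_plaster = L/(kA) = 0.0693/(0.252·67.1) = 0.004098 K/W
  R_polyurethane foam = L/(kA) = 0.187/(0.0216·67.1) = 0.1290 K/W
ΣR = 0.004098 + 0.1290 = 0.1331 K/W
Q = ΔT/ΣR = (295.9 K − 265.27 K)/0.1331 = 230 W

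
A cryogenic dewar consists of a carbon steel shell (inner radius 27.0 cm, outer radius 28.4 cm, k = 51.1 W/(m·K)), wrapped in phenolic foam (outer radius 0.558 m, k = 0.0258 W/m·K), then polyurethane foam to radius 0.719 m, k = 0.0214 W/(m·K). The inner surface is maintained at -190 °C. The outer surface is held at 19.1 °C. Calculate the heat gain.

Series thermal resistances, inner to outer:
  R_carbon steel = (1/0.270 − 1/0.284)/(4πk) = 0.1826/(4π·51.1) = 2.843×10^-4 K/W
  R_phenolic foam = (1/0.284 − 1/0.558)/(4πk) = 1.729/(4π·0.0258) = 5.333 K/W
  R_polyurethane foam = (1/0.558 − 1/0.719)/(4πk) = 0.4013/(4π·0.0214) = 1.492 K/W
ΣR = 2.843×10^-4 + 5.333 + 1.492 = 6.825 K/W
Q = ΔT/ΣR = (-190 °C − 19.1 °C)/6.825 = -30.6 W
(Negative Q ⇒ heat flows inward; heat gain = 30.6 W.)

Q = 30.6 W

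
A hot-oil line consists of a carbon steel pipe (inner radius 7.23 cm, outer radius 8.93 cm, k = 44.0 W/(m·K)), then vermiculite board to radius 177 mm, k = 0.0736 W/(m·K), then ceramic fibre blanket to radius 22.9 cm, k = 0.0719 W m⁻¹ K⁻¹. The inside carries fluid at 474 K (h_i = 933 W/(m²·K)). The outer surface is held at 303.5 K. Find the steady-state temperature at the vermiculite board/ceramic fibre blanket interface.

Series thermal resistances, inner to outer:
  R'_conv,in = 1/(2πr h) = 1/(2π·0.0723·933) = 0.002359 m·K/W
  R'_carbon steel = ln(0.0893/0.0723)/(2πk) = 0.2112/(2π·44.0) = 7.639×10^-4 m·K/W
  R'_vermiculite board = ln(0.177/0.0893)/(2πk) = 0.6841/(2π·0.0736) = 1.479 m·K/W
  R'_ceramic fibre blanket = ln(0.229/0.177)/(2πk) = 0.2576/(2π·0.0719) = 0.5702 m·K/W
ΣR = 0.002359 + 7.639×10^-4 + 1.479 + 0.5702 = 2.052 m·K/W
Q' = ΔT/ΣR = (474 K − 303.5 K)/2.052 = 83.09 W/m
From the inner boundary to the vermiculite board/ceramic fibre blanket interface, ΣR_partial = 1.482 m·K/W.
T_interface = T_in − Q'·ΣR_partial = 474 K − (83.09)(1.482) = 350.9 K

T = 350.9 K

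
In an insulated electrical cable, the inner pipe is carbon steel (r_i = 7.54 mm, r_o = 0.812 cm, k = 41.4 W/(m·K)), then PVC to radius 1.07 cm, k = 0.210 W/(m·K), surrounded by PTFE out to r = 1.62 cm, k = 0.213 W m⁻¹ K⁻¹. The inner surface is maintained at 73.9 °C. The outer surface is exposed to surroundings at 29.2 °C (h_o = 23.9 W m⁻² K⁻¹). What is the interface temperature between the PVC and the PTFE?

Series thermal resistances, inner to outer:
  R'_carbon steel = ln(0.00812/0.00754)/(2πk) = 0.07411/(2π·41.4) = 2.849×10^-4 m·K/W
  R'_PVC = ln(0.0107/0.00812)/(2πk) = 0.2759/(2π·0.210) = 0.2091 m·K/W
  R'_PTFE = ln(0.0162/0.0107)/(2πk) = 0.4148/(2π·0.213) = 0.3099 m·K/W
  R'_conv,out = 1/(2πr h) = 1/(2π·0.0162·23.9) = 0.4111 m·K/W
ΣR = 2.849×10^-4 + 0.2091 + 0.3099 + 0.4111 = 0.9304 m·K/W
Q' = ΔT/ΣR = (73.9 °C − 29.2 °C)/0.9304 = 48.04 W/m
From the inner boundary to the PVC/PTFE interface, ΣR_partial = 0.2094 m·K/W.
T_interface = T_in − Q'·ΣR_partial = 73.9 °C − (48.04)(0.2094) = 63.8 °C

T = 63.8 °C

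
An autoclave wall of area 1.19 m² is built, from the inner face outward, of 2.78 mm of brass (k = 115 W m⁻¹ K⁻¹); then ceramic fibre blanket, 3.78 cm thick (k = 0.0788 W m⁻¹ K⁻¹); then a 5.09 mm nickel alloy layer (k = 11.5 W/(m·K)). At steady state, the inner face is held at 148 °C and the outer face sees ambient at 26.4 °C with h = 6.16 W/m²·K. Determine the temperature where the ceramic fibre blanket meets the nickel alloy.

T = 57.2 °C

Series thermal resistances, inner to outer:
  R_brass = L/(kA) = 0.00278/(115·1.19) = 2.031×10^-5 K/W
  R_ceramic fibre blanket = L/(kA) = 0.0378/(0.0788·1.19) = 0.4031 K/W
  R_nickel alloy = L/(kA) = 0.00509/(11.5·1.19) = 3.719×10^-4 K/W
  R_conv,out = 1/(hA) = 1/(6.16·1.19) = 0.1364 K/W
ΣR = 2.031×10^-5 + 0.4031 + 3.719×10^-4 + 0.1364 = 0.5399 K/W
Q = ΔT/ΣR = (148 °C − 26.4 °C)/0.5399 = 225.2 W
From the inner boundary to the ceramic fibre blanket/nickel alloy interface, ΣR_partial = 0.4031 K/W.
T_interface = T_in − Q·ΣR_partial = 148 °C − (225.2)(0.4031) = 57.2 °C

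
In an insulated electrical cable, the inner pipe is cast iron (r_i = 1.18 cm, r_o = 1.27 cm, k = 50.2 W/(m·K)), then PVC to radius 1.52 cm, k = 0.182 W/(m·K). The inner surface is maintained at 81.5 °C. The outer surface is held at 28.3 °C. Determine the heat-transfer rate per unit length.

Q' = 338 W/m

Series thermal resistances, inner to outer:
  R'_cast iron = ln(0.0127/0.0118)/(2πk) = 0.07350/(2π·50.2) = 2.330×10^-4 m·K/W
  R'_PVC = ln(0.0152/0.0127)/(2πk) = 0.1797/(2π·0.182) = 0.1571 m·K/W
ΣR = 2.330×10^-4 + 0.1571 = 0.1573 m·K/W
Q' = ΔT/ΣR = (81.5 °C − 28.3 °C)/0.1573 = 338 W/m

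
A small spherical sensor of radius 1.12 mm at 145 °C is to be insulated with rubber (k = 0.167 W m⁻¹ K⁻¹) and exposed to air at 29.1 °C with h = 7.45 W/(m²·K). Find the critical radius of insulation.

For a sphere, r_cr = 2k_ins/h = 2·0.167/7.45 = 0.0448 m = 4.48 cm

r_cr = 4.48 cm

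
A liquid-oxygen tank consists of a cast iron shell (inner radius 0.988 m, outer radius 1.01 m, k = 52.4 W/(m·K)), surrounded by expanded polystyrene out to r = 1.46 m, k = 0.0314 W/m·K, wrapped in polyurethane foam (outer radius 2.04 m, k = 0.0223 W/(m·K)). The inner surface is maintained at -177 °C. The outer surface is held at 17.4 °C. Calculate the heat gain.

Q = 132 W

Series thermal resistances, inner to outer:
  R_cast iron = (1/0.988 − 1/1.01)/(4πk) = 0.02205/(4π·52.4) = 3.348×10^-5 K/W
  R_expanded polystyrene = (1/1.01 − 1/1.46)/(4πk) = 0.3052/(4π·0.0314) = 0.7734 K/W
  R_polyurethane foam = (1/1.46 − 1/2.04)/(4πk) = 0.1947/(4π·0.0223) = 0.6949 K/W
ΣR = 3.348×10^-5 + 0.7734 + 0.6949 = 1.468 K/W
Q = ΔT/ΣR = (-177 °C − 17.4 °C)/1.468 = -132 W
(Negative Q ⇒ heat flows inward; heat gain = 132 W.)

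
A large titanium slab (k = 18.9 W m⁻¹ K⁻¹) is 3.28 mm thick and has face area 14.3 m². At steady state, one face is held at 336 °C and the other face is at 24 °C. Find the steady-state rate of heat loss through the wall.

Q = kA·ΔT/L = 18.9 × 14.3 × |336 °C − 24 °C| / 0.00328 = 2.57×10^7 W

Q = 25700 kW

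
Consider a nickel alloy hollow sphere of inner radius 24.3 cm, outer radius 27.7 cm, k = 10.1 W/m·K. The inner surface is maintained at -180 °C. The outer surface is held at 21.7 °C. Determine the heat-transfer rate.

Q = 50.7 kW

Q = 4πk·ΔT/(1/r₁ − 1/r₂) = 4π × 10.1 × 201.7 / (1/0.243 − 1/0.277) = 50700 W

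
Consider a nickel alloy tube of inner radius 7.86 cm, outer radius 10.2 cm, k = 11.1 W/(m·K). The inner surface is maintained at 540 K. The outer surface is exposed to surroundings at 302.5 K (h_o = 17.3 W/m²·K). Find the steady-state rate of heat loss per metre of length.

Q' = 2530 W/m

Treat each layer as a resistance in series:
  R'_nickel alloy = ln(0.102/0.0786)/(2πk) = 0.2606/(2π·11.1) = 0.003737 m·K/W
  R'_conv,out = 1/(2πr h) = 1/(2π·0.102·17.3) = 0.09019 m·K/W
ΣR = 0.003737 + 0.09019 = 0.09393 m·K/W
Q' = ΔT/ΣR = (540 K − 302.5 K)/0.09393 = 2530 W/m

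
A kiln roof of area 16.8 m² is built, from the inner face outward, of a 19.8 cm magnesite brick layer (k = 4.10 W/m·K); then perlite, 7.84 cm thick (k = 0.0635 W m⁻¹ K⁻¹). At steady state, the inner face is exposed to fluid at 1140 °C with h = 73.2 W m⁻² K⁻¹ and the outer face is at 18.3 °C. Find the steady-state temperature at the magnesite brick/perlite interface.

T = 1086 °C

Series thermal resistances, inner to outer:
  R_conv,in = 1/(hA) = 1/(73.2·16.8) = 8.132×10^-4 K/W
  R_magnesite brick = L/(kA) = 0.198/(4.10·16.8) = 0.002875 K/W
  R_perlite = L/(kA) = 0.0784/(0.0635·16.8) = 0.07349 K/W
ΣR = 8.132×10^-4 + 0.002875 + 0.07349 = 0.07718 K/W
Q = ΔT/ΣR = (1140 °C − 18.3 °C)/0.07718 = 14530 W
From the inner boundary to the magnesite brick/perlite interface, ΣR_partial = 0.003688 K/W.
T_interface = T_in − Q·ΣR_partial = 1140 °C − (14530)(0.003688) = 1086 °C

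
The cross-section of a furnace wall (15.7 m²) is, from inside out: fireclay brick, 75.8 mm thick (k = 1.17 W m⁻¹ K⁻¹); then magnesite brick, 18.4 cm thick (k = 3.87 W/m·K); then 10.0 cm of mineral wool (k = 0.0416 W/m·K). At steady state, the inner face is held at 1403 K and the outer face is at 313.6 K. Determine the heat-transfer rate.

Q = 6800 W

Resistance network (inner→outer):
  R_fireclay brick = L/(kA) = 0.0758/(1.17·15.7) = 0.004127 K/W
  R_magnesite brick = L/(kA) = 0.184/(3.87·15.7) = 0.003028 K/W
  R_mineral wool = L/(kA) = 0.100/(0.0416·15.7) = 0.1531 K/W
ΣR = 0.004127 + 0.003028 + 0.1531 = 0.1603 K/W
Q = ΔT/ΣR = (1403 K − 313.6 K)/0.1603 = 6800 W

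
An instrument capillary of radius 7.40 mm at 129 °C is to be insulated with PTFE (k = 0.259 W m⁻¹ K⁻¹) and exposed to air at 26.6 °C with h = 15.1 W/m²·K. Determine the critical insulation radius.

For a cylinder, r_cr = k_ins/h = 0.259/15.1 = 0.0172 m = 1.72 cm

r_cr = 1.72 cm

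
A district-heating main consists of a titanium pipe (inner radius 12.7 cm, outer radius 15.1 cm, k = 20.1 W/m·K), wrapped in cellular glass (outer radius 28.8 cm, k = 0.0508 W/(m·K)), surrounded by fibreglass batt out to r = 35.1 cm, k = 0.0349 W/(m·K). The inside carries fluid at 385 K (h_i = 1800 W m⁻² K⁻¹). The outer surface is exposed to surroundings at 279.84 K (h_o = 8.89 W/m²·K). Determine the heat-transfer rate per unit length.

Series thermal resistances, inner to outer:
  R'_conv,in = 1/(2πr h) = 1/(2π·0.127·1800) = 6.962×10^-4 m·K/W
  R'_titanium = ln(0.151/0.127)/(2πk) = 0.1731/(2π·20.1) = 0.001371 m·K/W
  R'_cellular glass = ln(0.288/0.151)/(2πk) = 0.6457/(2π·0.0508) = 2.023 m·K/W
  R'_fibreglass batt = ln(0.351/0.288)/(2πk) = 0.1978/(2π·0.0349) = 0.9021 m·K/W
  R'_conv,out = 1/(2πr h) = 1/(2π·0.351·8.89) = 0.05100 m·K/W
ΣR = 6.962×10^-4 + 0.001371 + 2.023 + 0.9021 + 0.05100 = 2.978 m·K/W
Q' = ΔT/ΣR = (385 K − 279.84 K)/2.978 = 35.3 W/m

Q' = 35.3 W/m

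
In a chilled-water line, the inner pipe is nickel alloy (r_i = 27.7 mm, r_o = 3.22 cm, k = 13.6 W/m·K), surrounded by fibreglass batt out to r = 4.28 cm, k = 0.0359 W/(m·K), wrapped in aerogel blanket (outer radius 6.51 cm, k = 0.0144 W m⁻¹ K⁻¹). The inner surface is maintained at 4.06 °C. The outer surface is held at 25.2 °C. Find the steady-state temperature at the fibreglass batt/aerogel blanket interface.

Series thermal resistances, inner to outer:
  R'_nickel alloy = ln(0.0322/0.0277)/(2πk) = 0.1505/(2π·13.6) = 0.001762 m·K/W
  R'_fibreglass batt = ln(0.0428/0.0322)/(2πk) = 0.2846/(2π·0.0359) = 1.262 m·K/W
  R'_aerogel blanket = ln(0.0651/0.0428)/(2πk) = 0.4194/(2π·0.0144) = 4.635 m·K/W
ΣR = 0.001762 + 1.262 + 4.635 = 5.899 m·K/W
Q' = ΔT/ΣR = (4.06 °C − 25.2 °C)/5.899 = -3.584 W/m
From the inner boundary to the fibreglass batt/aerogel blanket interface, ΣR_partial = 1.264 m·K/W.
T_interface = T_in − Q'·ΣR_partial = 4.06 °C − (-3.584)(1.264) = 8.59 °C

T = 8.59 °C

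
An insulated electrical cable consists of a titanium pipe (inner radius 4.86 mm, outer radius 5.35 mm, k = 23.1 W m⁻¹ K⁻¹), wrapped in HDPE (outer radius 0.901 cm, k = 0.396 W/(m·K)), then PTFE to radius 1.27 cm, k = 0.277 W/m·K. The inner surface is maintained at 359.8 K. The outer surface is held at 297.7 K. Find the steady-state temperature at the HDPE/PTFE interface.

T = 327.8 K

Resistance network (inner→outer):
  R'_titanium = ln(0.00535/0.00486)/(2πk) = 0.09606/(2π·23.1) = 6.618×10^-4 m·K/W
  R'_HDPE = ln(0.00901/0.00535)/(2πk) = 0.5212/(2π·0.396) = 0.2095 m·K/W
  R'_PTFE = ln(0.0127/0.00901)/(2πk) = 0.3433/(2π·0.277) = 0.1972 m·K/W
ΣR = 6.618×10^-4 + 0.2095 + 0.1972 = 0.4074 m·K/W
Q' = ΔT/ΣR = (359.8 K − 297.7 K)/0.4074 = 152.4 W/m
From the inner boundary to the HDPE/PTFE interface, ΣR_partial = 0.2102 m·K/W.
T_interface = T_in − Q'·ΣR_partial = 359.8 K − (152.4)(0.2102) = 327.8 K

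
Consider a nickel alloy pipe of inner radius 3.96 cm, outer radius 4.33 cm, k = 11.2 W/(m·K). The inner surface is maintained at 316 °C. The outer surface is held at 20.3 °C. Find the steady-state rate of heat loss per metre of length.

Q' = 2πk·ΔT/ln(r₂/r₁) = 2π × 11.2 × 295.7 / ln(0.0433/0.0396) = 2.33×10^5 W/m

Q' = 2.33×10^5 W/m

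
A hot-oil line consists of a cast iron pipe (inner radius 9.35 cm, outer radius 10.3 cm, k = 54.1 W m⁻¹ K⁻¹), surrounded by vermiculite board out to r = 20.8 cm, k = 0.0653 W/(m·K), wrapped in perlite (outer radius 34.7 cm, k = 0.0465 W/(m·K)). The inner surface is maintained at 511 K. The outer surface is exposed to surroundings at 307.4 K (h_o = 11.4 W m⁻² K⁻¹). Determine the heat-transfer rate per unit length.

Treat each layer as a resistance in series:
  R'_cast iron = ln(0.103/0.0935)/(2πk) = 0.09677/(2π·54.1) = 2.847×10^-4 m·K/W
  R'_vermiculite board = ln(0.208/0.103)/(2πk) = 0.7028/(2π·0.0653) = 1.713 m·K/W
  R'_perlite = ln(0.347/0.208)/(2πk) = 0.5118/(2π·0.0465) = 1.752 m·K/W
  R'_conv,out = 1/(2πr h) = 1/(2π·0.347·11.4) = 0.04023 m·K/W
ΣR = 2.847×10^-4 + 1.713 + 1.752 + 0.04023 = 3.506 m·K/W
Q' = ΔT/ΣR = (511 K − 307.4 K)/3.506 = 58.1 W/m

Q' = 58.1 W/m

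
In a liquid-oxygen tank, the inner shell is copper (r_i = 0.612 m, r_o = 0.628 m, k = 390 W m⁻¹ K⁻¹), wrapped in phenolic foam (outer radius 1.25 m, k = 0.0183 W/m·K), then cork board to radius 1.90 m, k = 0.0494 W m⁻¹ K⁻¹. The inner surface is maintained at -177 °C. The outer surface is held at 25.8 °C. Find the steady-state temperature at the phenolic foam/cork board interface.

T = 2.8 °C

Resistance network (inner→outer):
  R_copper = (1/0.612 − 1/0.628)/(4πk) = 0.04163/(4π·390) = 8.494×10^-6 K/W
  R_phenolic foam = (1/0.628 − 1/1.25)/(4πk) = 0.7924/(4π·0.0183) = 3.446 K/W
  R_cork board = (1/1.25 − 1/1.90)/(4πk) = 0.2737/(4π·0.0494) = 0.4409 K/W
ΣR = 8.494×10^-6 + 3.446 + 0.4409 = 3.887 K/W
Q = ΔT/ΣR = (-177 °C − 25.8 °C)/3.887 = -52.17 W
From the inner boundary to the phenolic foam/cork board interface, ΣR_partial = 3.446 K/W.
T_interface = T_in − Q·ΣR_partial = -177 °C − (-52.17)(3.446) = 2.8 °C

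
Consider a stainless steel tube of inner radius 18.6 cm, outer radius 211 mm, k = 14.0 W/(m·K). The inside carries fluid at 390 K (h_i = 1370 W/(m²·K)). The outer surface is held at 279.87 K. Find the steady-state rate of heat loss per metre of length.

Series thermal resistances, inner to outer:
  R'_conv,in = 1/(2πr h) = 1/(2π·0.186·1370) = 6.246×10^-4 m·K/W
  R'_stainless steel = ln(0.211/0.186)/(2πk) = 0.1261/(2π·14.0) = 0.001434 m·K/W
ΣR = 6.246×10^-4 + 0.001434 = 0.002059 m·K/W
Q' = ΔT/ΣR = (390 K − 279.87 K)/0.002059 = 53500 W/m

Q' = 53500 W/m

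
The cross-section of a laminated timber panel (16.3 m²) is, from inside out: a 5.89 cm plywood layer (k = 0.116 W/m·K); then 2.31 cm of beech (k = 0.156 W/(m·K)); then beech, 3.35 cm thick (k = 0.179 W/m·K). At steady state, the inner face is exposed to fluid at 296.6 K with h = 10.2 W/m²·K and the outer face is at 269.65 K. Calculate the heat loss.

Q = 467 W

Resistance network (inner→outer):
  R_conv,in = 1/(hA) = 1/(10.2·16.3) = 0.006015 K/W
  R_plywood = L/(kA) = 0.0589/(0.116·16.3) = 0.03115 K/W
  R_beech = L/(kA) = 0.0231/(0.156·16.3) = 0.009084 K/W
  R_beech = L/(kA) = 0.0335/(0.179·16.3) = 0.01148 K/W
ΣR = 0.006015 + 0.03115 + 0.009084 + 0.01148 = 0.05773 K/W
Q = ΔT/ΣR = (296.6 K − 269.65 K)/0.05773 = 467 W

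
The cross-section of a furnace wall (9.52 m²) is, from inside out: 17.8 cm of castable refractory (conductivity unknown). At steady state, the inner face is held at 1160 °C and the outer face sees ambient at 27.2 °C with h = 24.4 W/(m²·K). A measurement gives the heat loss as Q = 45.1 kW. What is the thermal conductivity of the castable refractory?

k = 0.898 W/m·K

ΣR = ΔT/Q = |1160 − 27.2|/45100 = 0.02512 K/W
Known resistances:
  R_conv,out = 1/(hA) = 1/(24.4·9.52) = 0.004305 K/W
R_castable refractory = ΣR − ΣR_known = 0.02512 − 0.004305 = 0.02082 K/W
L/(kA) = 0.02082 ⇒ k = 0.178/(0.02082·9.52) = 0.898 W/m·K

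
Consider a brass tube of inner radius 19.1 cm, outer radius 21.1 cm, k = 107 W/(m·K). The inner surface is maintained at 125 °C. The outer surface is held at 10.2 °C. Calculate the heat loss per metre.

Q' = 2πk·ΔT/ln(r₂/r₁) = 2π × 107 × 114.8 / ln(0.211/0.191) = 7.75×10^5 W/m

Q' = 775 kW/m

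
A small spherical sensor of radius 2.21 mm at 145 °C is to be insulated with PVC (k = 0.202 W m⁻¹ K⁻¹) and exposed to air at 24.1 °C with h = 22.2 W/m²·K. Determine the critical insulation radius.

r_cr = 1.82 cm

For a sphere, r_cr = 2k_ins/h = 2·0.202/22.2 = 0.0182 m = 1.82 cm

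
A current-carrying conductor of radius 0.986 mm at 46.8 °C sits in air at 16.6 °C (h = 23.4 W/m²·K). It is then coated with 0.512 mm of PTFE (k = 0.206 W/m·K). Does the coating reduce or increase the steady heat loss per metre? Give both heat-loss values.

Critical radius for a cylinder: r_cr = k/h = 0.00880 m = 0.880 cm.
Outer radius after coating: r₂ = 9.86×10^-4 + 5.12×10^-4 = 0.001498 m.
Since r₁ < r_cr and r₂ ≤ r_cr, the coating moves toward the maximum at r_cr — heat loss rises.
Bare: R = 1/(2πr₁h) = 6.898 m·K/W; Q = 30.2/6.898 = 4.38 W/m.
Coated: R = R_cond + R_conv = 4.864 m·K/W; Q = 30.2/4.864 = 6.21 W/m.

increases: 4.38 → 6.21 W/m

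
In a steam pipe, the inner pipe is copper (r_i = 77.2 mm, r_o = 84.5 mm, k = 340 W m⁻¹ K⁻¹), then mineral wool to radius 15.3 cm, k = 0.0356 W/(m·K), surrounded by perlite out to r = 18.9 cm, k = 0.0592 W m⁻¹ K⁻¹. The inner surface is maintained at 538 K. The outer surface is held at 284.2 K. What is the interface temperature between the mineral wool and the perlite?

T = 328.9 K

Resistance network (inner→outer):
  R'_copper = ln(0.0845/0.0772)/(2πk) = 0.09035/(2π·340) = 4.229×10^-5 m·K/W
  R'_mineral wool = ln(0.153/0.0845)/(2πk) = 0.5937/(2π·0.0356) = 2.654 m·K/W
  R'_perlite = ln(0.189/0.153)/(2πk) = 0.2113/(2π·0.0592) = 0.5681 m·K/W
ΣR = 4.229×10^-5 + 2.654 + 0.5681 = 3.222 m·K/W
Q' = ΔT/ΣR = (538 K − 284.2 K)/3.222 = 78.77 W/m
From the inner boundary to the mineral wool/perlite interface, ΣR_partial = 2.654 m·K/W.
T_interface = T_in − Q'·ΣR_partial = 538 K − (78.77)(2.654) = 328.9 K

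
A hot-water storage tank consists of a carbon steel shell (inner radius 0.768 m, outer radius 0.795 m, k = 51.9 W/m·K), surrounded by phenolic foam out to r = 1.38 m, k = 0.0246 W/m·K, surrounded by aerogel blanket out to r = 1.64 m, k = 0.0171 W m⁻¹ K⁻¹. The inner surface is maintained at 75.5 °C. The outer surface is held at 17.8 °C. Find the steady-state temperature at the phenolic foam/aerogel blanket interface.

Series thermal resistances, inner to outer:
  R_carbon steel = (1/0.768 − 1/0.795)/(4πk) = 0.04422/(4π·51.9) = 6.780×10^-5 K/W
  R_phenolic foam = (1/0.795 − 1/1.38)/(4πk) = 0.5332/(4π·0.0246) = 1.725 K/W
  R_aerogel blanket = (1/1.38 − 1/1.64)/(4πk) = 0.1149/(4π·0.0171) = 0.5346 K/W
ΣR = 6.780×10^-5 + 1.725 + 0.5346 = 2.260 K/W
Q = ΔT/ΣR = (75.5 °C − 17.8 °C)/2.260 = 25.53 W
From the inner boundary to the phenolic foam/aerogel blanket interface, ΣR_partial = 1.725 K/W.
T_interface = T_in − Q·ΣR_partial = 75.5 °C − (25.53)(1.725) = 31.5 °C

T = 31.5 °C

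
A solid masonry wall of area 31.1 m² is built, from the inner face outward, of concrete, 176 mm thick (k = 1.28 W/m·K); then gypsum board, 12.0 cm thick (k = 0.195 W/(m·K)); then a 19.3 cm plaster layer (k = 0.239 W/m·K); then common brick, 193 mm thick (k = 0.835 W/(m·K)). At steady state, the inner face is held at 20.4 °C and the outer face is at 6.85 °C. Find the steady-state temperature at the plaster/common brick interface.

T = 8.60 °C

Resistance network (inner→outer):
  R_concrete = L/(kA) = 0.176/(1.28·31.1) = 0.004421 K/W
  R_gypsum board = L/(kA) = 0.120/(0.195·31.1) = 0.01979 K/W
  R_plaster = L/(kA) = 0.193/(0.239·31.1) = 0.02597 K/W
  R_common brick = L/(kA) = 0.193/(0.835·31.1) = 0.007432 K/W
ΣR = 0.004421 + 0.01979 + 0.02597 + 0.007432 = 0.05761 K/W
Q = ΔT/ΣR = (20.4 °C − 6.85 °C)/0.05761 = 235.2 W
From the inner boundary to the plaster/common brick interface, ΣR_partial = 0.05018 K/W.
T_interface = T_in − Q·ΣR_partial = 20.4 °C − (235.2)(0.05018) = 8.60 °C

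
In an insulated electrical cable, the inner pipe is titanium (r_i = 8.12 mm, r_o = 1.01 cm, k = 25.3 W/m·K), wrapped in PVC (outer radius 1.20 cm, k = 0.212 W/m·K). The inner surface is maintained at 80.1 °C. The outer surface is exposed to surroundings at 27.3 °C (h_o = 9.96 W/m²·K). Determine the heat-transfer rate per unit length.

Q' = 36.1 W/m

Treat each layer as a resistance in series:
  R'_titanium = ln(0.0101/0.00812)/(2πk) = 0.2182/(2π·25.3) = 0.001373 m·K/W
  R'_PVC = ln(0.0120/0.0101)/(2πk) = 0.1724/(2π·0.212) = 0.1294 m·K/W
  R'_conv,out = 1/(2πr h) = 1/(2π·0.0120·9.96) = 1.332 m·K/W
ΣR = 0.001373 + 0.1294 + 1.332 = 1.463 m·K/W
Q' = ΔT/ΣR = (80.1 °C − 27.3 °C)/1.463 = 36.1 W/m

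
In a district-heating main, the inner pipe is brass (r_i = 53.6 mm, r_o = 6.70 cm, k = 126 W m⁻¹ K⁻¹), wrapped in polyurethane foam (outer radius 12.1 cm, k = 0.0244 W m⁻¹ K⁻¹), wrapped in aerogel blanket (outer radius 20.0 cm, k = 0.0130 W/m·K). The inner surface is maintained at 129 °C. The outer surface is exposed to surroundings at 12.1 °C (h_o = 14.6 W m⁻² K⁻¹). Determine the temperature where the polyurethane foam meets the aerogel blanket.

Series thermal resistances, inner to outer:
  R'_brass = ln(0.0670/0.0536)/(2πk) = 0.2231/(2π·126) = 2.819×10^-4 m·K/W
  R'_polyurethane foam = ln(0.121/0.0670)/(2πk) = 0.5911/(2π·0.0244) = 3.856 m·K/W
  R'_aerogel blanket = ln(0.200/0.121)/(2πk) = 0.5025/(2π·0.0130) = 6.152 m·K/W
  R'_conv,out = 1/(2πr h) = 1/(2π·0.200·14.6) = 0.05451 m·K/W
ΣR = 2.819×10^-4 + 3.856 + 6.152 + 0.05451 = 10.06 m·K/W
Q' = ΔT/ΣR = (129 °C − 12.1 °C)/10.06 = 11.62 W/m
From the inner boundary to the polyurethane foam/aerogel blanket interface, ΣR_partial = 3.856 m·K/W.
T_interface = T_in − Q'·ΣR_partial = 129 °C − (11.62)(3.856) = 84.2 °C

T = 84.2 °C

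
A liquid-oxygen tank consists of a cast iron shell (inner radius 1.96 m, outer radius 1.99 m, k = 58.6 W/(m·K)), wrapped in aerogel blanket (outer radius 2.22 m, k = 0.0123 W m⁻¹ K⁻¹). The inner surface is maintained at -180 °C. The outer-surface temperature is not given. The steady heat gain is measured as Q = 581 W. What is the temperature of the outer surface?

Series resistances:
  R_cast iron = (1/1.96 − 1/1.99)/(4πk) = 0.007692/(4π·58.6) = 1.044×10^-5 K/W
  R_aerogel blanket = (1/1.99 − 1/2.22)/(4πk) = 0.05206/(4π·0.0123) = 0.3368 K/W
ΣR = 0.3368 K/W
ΔT = Q·ΣR = 581 × 0.3368 = 195.7 K
Heat flows inward, so T_out = T_in + ΔT = -180 + 195.7 = 15.7 °C

T_out = 15.7 °C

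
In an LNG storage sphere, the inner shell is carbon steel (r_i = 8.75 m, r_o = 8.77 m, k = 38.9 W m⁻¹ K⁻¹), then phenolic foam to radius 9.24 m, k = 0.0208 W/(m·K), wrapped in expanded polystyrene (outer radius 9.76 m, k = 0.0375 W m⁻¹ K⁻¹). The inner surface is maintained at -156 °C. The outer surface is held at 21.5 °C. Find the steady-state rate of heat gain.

Resistance network (inner→outer):
  R_carbon steel = (1/8.75 − 1/8.77)/(4πk) = 2.606×10^-4/(4π·38.9) = 5.332×10^-7 K/W
  R_phenolic foam = (1/8.77 − 1/9.24)/(4πk) = 0.005800/(4π·0.0208) = 0.02219 K/W
  R_expanded polystyrene = (1/9.24 − 1/9.76)/(4πk) = 0.005766/(4π·0.0375) = 0.01224 K/W
ΣR = 5.332×10^-7 + 0.02219 + 0.01224 = 0.03443 K/W
Q = ΔT/ΣR = (-156 °C − 21.5 °C)/0.03443 = -5160 W
(Negative Q ⇒ heat flows inward; heat gain = 5160 W.)

Q = 5160 W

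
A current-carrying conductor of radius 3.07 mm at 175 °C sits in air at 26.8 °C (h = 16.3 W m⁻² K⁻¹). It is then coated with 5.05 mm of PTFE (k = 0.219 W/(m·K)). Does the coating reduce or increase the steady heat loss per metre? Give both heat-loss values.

Critical radius for a cylinder: r_cr = k/h = 0.0134 m = 1.34 cm.
Outer radius after coating: r₂ = 0.00307 + 0.00505 = 0.00812 m.
Since r₁ < r_cr and r₂ ≤ r_cr, the coating moves toward the maximum at r_cr — heat loss rises.
Bare: R = 1/(2πr₁h) = 3.180 m·K/W; Q = 148.2/3.180 = 46.6 W/m.
Coated: R = R_cond + R_conv = 1.909 m·K/W; Q = 148.2/1.909 = 77.6 W/m.

increases: 46.6 → 77.6 W/m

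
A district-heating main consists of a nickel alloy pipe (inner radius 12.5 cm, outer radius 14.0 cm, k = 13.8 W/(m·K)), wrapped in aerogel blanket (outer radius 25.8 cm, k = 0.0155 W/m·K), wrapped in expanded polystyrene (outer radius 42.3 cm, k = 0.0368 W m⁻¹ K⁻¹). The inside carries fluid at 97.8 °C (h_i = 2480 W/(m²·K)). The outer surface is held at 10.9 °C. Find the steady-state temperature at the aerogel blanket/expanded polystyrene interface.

Resistance network (inner→outer):
  R'_conv,in = 1/(2πr h) = 1/(2π·0.125·2480) = 5.134×10^-4 m·K/W
  R'_nickel alloy = ln(0.140/0.125)/(2πk) = 0.1133/(2π·13.8) = 0.001307 m·K/W
  R'_aerogel blanket = ln(0.258/0.140)/(2πk) = 0.6113/(2π·0.0155) = 6.277 m·K/W
  R'_expanded polystyrene = ln(0.423/0.258)/(2πk) = 0.4944/(2π·0.0368) = 2.138 m·K/W
ΣR = 5.134×10^-4 + 0.001307 + 6.277 + 2.138 = 8.417 m·K/W
Q' = ΔT/ΣR = (97.8 °C − 10.9 °C)/8.417 = 10.32 W/m
From the inner boundary to the aerogel blanket/expanded polystyrene interface, ΣR_partial = 6.279 m·K/W.
T_interface = T_in − Q'·ΣR_partial = 97.8 °C − (10.32)(6.279) = 33.0 °C

T = 33.0 °C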